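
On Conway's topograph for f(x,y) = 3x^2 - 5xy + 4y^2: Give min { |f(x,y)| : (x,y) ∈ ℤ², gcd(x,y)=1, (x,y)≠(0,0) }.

translate: b→1 (≡-5 mod 6), so (3,-5,4)→(3,1,2)
flip: (3,1,2)→(2,-1,3)
reduced (well bottom): (2,-1,3) with a≤c, −a<b≤a
well minimum = a = 2

2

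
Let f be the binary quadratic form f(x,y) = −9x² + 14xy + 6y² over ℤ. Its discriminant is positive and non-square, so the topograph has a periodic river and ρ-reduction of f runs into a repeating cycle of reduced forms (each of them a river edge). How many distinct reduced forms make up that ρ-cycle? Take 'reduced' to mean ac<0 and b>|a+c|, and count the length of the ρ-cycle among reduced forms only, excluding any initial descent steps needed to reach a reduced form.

D = 412, ⌊√D⌋ = 20
river: ρ → (6,10,-13)
river: ρ → (-13,16,3)
river: ρ → (3,20,-1)
river: ρ → (-1,20,3)
river: ρ → (3,16,-13)
river: ρ → (-13,10,6)
river: ρ → (6,14,-9)
river: ρ → (-9,4,11)
river: ρ → (11,18,-2)
river: ρ → (-2,18,11)
river: ρ → (11,4,-9)
river: ρ → (-9,14,6)
ρ-cycle length = 12 (tail of 0 descent steps not counted)

12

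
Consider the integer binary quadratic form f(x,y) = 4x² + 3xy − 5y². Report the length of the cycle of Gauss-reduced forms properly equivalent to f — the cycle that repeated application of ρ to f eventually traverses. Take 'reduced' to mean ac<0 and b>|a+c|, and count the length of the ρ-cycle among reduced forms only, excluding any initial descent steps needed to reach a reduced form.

D = 89, ⌊√D⌋ = 9
river: ρ → (-5,7,2)
river: ρ → (2,9,-1)
river: ρ → (-1,9,2)
river: ρ → (2,7,-5)
river: ρ → (-5,3,4)
river: ρ → (4,5,-4)
river: ρ → (-4,3,5)
river: ρ → (5,7,-2)
river: ρ → (-2,9,1)
river: ρ → (1,9,-2)
river: ρ → (-2,7,5)
river: ρ → (5,3,-4)
river: ρ → (-4,5,4)
river: ρ → (4,3,-5)
ρ-cycle length = 14 (tail of 0 descent steps not counted)

14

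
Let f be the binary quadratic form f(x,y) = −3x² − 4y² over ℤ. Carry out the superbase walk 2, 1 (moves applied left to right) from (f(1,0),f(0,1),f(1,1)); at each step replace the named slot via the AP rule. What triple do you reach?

start (-3,-4,-7) = (f(1,0),f(0,1),f(1,1))
replace slot 2: 2·((-3)+(-7)) − (-4) = -16 → (-3,-16,-7)
replace slot 1: 2·((-16)+(-7)) − (-3) = -43 → (-43,-16,-7)

-43,-16,-7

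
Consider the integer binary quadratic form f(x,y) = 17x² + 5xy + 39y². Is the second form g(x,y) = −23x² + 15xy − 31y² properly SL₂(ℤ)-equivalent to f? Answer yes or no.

D₁ = -2627, D₂ = -2627
f: reduced (well bottom): (17,5,39) with a≤c, −a<b≤a
g is negative-definite; reduce −g:
−g: reduced (well bottom): (23,-15,31) with a≤c, −a<b≤a
flip sign back: reduced form of g is (-23,15,-31)
reduced forms (17, 5, 39) vs (-23, 15, -31) ⇒ inequivalent

no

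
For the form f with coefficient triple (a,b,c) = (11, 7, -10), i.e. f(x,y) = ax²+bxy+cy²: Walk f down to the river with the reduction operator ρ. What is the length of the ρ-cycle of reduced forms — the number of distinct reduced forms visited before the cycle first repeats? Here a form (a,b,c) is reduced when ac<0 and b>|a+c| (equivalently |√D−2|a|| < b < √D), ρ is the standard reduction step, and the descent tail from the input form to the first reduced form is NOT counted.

D = 489, ⌊√D⌋ = 22
river: ρ → (-10,13,8)
river: ρ → (8,19,-4)
river: ρ → (-4,21,3)
river: ρ → (3,21,-4)
river: ρ → (-4,19,8)
river: ρ → (8,13,-10)
river: ρ → (-10,7,11)
river: ρ → (11,15,-6)
river: ρ → (-6,21,2)
river: ρ → (2,19,-16)
river: ρ → (-16,13,5)
river: ρ → (5,17,-10)
river: ρ → (-10,3,12)
river: ρ → (12,21,-1)
river: ρ → (-1,21,12)
river: ρ → (12,3,-10)
river: ρ → (-10,17,5)
river: ρ → (5,13,-16)
river: ρ → (-16,19,2)
river: ρ → (2,21,-6)
river: ρ → (-6,15,11)
river: ρ → (11,7,-10)
ρ-cycle length = 22 (tail of 0 descent steps not counted)

22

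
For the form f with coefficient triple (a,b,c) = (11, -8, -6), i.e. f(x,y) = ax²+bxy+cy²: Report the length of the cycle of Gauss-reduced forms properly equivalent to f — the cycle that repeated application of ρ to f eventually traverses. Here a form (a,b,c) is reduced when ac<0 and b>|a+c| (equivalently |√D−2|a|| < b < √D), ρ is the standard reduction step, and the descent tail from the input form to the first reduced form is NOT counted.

D = 328, ⌊√D⌋ = 18
descent: ρ → (-6,8,11)  [lands on river]
river: ρ → (11,14,-3)
river: ρ → (-3,16,6)
river: ρ → (6,8,-11)
river: ρ → (-11,14,3)
river: ρ → (3,16,-6)
ρ-cycle length = 6 (tail of 1 descent step not counted)

6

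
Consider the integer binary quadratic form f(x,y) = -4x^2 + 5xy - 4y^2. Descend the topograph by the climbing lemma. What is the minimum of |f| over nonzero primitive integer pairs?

translate: b→3 (≡-5 mod 8), so (4,-5,4)→(4,3,3)
flip: (4,3,3)→(3,-3,4)
translate: b→3 (≡-3 mod 6), so (3,-3,4)→(3,3,4)
reduced (well bottom): (3,3,4) with a≤c, −a<b≤a
well minimum |f| = |-3| = 3 (negative-definite)

3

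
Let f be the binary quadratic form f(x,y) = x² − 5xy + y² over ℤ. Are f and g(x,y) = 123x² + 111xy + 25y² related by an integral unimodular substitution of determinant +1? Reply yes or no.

D₁ = 21, D₂ = 21
river cycle of f (length 2): (1, 3, -3), (-3, 3, 1)
river cycle of g (length 2): (1, 3, -3), (-3, 3, 1)
cycles coincide ⇒ equivalent

yes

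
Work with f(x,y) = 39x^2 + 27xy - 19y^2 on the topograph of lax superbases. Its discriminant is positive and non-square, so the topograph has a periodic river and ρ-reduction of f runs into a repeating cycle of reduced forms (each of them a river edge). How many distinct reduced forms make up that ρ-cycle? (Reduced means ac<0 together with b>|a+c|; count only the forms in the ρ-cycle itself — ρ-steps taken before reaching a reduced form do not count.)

D = 3693, ⌊√D⌋ = 60
river: ρ → (-19,49,17)
river: ρ → (17,53,-13)
river: ρ → (-13,51,21)
river: ρ → (21,33,-31)
river: ρ → (-31,29,23)
river: ρ → (23,17,-37)
river: ρ → (-37,57,3)
river: ρ → (3,57,-37)
river: ρ → (-37,17,23)
river: ρ → (23,29,-31)
river: ρ → (-31,33,21)
river: ρ → (21,51,-13)
river: ρ → (-13,53,17)
river: ρ → (17,49,-19)
river: ρ → (-19,27,39)
river: ρ → (39,51,-7)
river: ρ → (-7,47,53)
river: ρ → (53,59,-1)
river: ρ → (-1,59,53)
river: ρ → (53,47,-7)
river: ρ → (-7,51,39)
river: ρ → (39,27,-19)
ρ-cycle length = 22 (tail of 0 descent steps not counted)

22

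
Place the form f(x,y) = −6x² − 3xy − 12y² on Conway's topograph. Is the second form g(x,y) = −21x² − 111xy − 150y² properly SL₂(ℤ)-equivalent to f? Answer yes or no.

D₁ = -279, D₂ = -279
f is negative-definite; reduce −f:
−f: reduced (well bottom): (6,3,12) with a≤c, −a<b≤a
flip sign back: reduced form of f is (-6,-3,-12)
g is negative-definite; reduce −g:
−g: translate: b→-15 (≡111 mod 42), so (21,111,150)→(21,-15,6)
−g: flip: (21,-15,6)→(6,15,21)
−g: translate: b→3 (≡15 mod 12), so (6,15,21)→(6,3,12)
−g: reduced (well bottom): (6,3,12) with a≤c, −a<b≤a
flip sign back: reduced form of g is (-6,-3,-12)
reduced forms (-6, -3, -12) vs (-6, -3, -12) ⇒ equivalent

yes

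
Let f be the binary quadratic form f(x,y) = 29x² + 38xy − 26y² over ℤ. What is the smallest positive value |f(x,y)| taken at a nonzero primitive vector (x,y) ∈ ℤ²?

river: ρ → (-26,66,1)
river: ρ → (1,66,-26)
river: ρ → (-26,38,29)
river: ρ → (29,20,-35)
river: ρ → (-35,50,14)
river: ρ → (14,62,-11)
river: ρ → (-11,48,49)
river: ρ → (49,50,-10)
river: ρ → (-10,50,49)
river: ρ → (49,48,-11)
river: ρ → (-11,62,14)
river: ρ → (14,50,-35)
river: ρ → (-35,20,29)
river: ρ → (29,38,-26)
closes: descent 0, river 14
min |a| on river = 1

1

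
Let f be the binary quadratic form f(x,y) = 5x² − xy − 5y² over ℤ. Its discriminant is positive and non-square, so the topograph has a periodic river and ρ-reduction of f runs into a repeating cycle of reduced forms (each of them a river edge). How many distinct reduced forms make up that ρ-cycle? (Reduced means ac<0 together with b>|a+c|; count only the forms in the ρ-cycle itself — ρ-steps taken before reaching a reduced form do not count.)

D = 101, ⌊√D⌋ = 10
descent: ρ → (-5,1,5)  [lands on river]
river: ρ → (5,9,-1)
river: ρ → (-1,9,5)
river: ρ → (5,1,-5)
river: ρ → (-5,9,1)
river: ρ → (1,9,-5)
ρ-cycle length = 6 (tail of 1 descent step not counted)

6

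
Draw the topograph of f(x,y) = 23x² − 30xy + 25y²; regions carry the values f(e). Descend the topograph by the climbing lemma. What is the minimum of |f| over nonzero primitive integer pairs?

translate: b→16 (≡-30 mod 46), so (23,-30,25)→(23,16,18)
flip: (23,16,18)→(18,-16,23)
reduced (well bottom): (18,-16,23) with a≤c, −a<b≤a
well minimum = a = 18

18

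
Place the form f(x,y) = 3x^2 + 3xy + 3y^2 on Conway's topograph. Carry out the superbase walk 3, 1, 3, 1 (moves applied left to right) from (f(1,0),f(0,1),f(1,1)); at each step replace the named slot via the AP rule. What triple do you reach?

start (3,3,9) = (f(1,0),f(0,1),f(1,1))
replace slot 3: 2·(3+3) − 9 = 3 → (3,3,3)
replace slot 1: 2·(3+3) − 3 = 9 → (9,3,3)
replace slot 3: 2·(9+3) − 3 = 21 → (9,3,21)
replace slot 1: 2·(3+21) − 9 = 39 → (39,3,21)

39,3,21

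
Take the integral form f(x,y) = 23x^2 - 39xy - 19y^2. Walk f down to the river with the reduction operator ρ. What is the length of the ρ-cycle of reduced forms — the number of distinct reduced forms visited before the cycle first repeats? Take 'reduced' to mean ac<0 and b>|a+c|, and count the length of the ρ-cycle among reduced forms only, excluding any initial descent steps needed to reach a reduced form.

D = 3269, ⌊√D⌋ = 57
descent: ρ → (-19,39,23)  [lands on river]
river: ρ → (23,53,-5)
river: ρ → (-5,57,1)
river: ρ → (1,57,-5)
river: ρ → (-5,53,23)
river: ρ → (23,39,-19)
river: ρ → (-19,37,25)
river: ρ → (25,13,-31)
river: ρ → (-31,49,7)
river: ρ → (7,49,-31)
river: ρ → (-31,13,25)
river: ρ → (25,37,-19)
ρ-cycle length = 12 (tail of 1 descent step not counted)

12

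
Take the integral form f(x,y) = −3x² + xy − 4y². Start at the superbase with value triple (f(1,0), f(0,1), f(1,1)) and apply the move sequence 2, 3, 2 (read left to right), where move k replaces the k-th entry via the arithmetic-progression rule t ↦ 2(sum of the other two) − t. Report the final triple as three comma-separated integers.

start (-3,-4,-6) = (f(1,0),f(0,1),f(1,1))
replace slot 2: 2·((-3)+(-6)) − (-4) = -14 → (-3,-14,-6)
replace slot 3: 2·((-3)+(-14)) − (-6) = -28 → (-3,-14,-28)
replace slot 2: 2·((-3)+(-28)) − (-14) = -48 → (-3,-48,-28)

-3,-48,-28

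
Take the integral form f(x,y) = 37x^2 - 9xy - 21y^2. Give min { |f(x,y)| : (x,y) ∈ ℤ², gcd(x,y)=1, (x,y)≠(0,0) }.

descent: ρ → (-21,51,7)  [lands on river]
river: ρ → (7,47,-35)
river: ρ → (-35,23,19)
river: ρ → (19,53,-5)
river: ρ → (-5,47,49)
river: ρ → (49,51,-3)
river: ρ → (-3,51,49)
river: ρ → (49,47,-5)
river: ρ → (-5,53,19)
river: ρ → (19,23,-35)
river: ρ → (-35,47,7)
river: ρ → (7,51,-21)
river: ρ → (-21,33,25)
river: ρ → (25,17,-29)
river: ρ → (-29,41,13)
river: ρ → (13,37,-35)
river: ρ → (-35,33,15)
river: ρ → (15,27,-41)
river: ρ → (-41,55,1)
river: ρ → (1,55,-41)
river: ρ → (-41,27,15)
river: ρ → (15,33,-35)
river: ρ → (-35,37,13)
river: ρ → (13,41,-29)
river: ρ → (-29,17,25)
river: ρ → (25,33,-21)
closes: descent 1, river 26
min |a| on river = 1

1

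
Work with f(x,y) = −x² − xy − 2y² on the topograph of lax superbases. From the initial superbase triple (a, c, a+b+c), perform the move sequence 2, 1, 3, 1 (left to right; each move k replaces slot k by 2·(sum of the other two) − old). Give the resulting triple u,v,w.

start (-1,-2,-4) = (f(1,0),f(0,1),f(1,1))
replace slot 2: 2·((-1)+(-4)) − (-2) = -8 → (-1,-8,-4)
replace slot 1: 2·((-8)+(-4)) − (-1) = -23 → (-23,-8,-4)
replace slot 3: 2·((-23)+(-8)) − (-4) = -58 → (-23,-8,-58)
replace slot 1: 2·((-8)+(-58)) − (-23) = -109 → (-109,-8,-58)

-109,-8,-58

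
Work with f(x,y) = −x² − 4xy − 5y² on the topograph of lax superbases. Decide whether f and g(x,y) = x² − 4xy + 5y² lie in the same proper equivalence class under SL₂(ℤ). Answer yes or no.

D₁ = -4, D₂ = -4
f is negative-definite; reduce −f:
−f: translate: b→0 (≡4 mod 2), so (1,4,5)→(1,0,1)
−f: reduced (well bottom): (1,0,1) with a≤c, −a<b≤a
flip sign back: reduced form of f is (-1,0,-1)
g: translate: b→0 (≡-4 mod 2), so (1,-4,5)→(1,0,1)
g: reduced (well bottom): (1,0,1) with a≤c, −a<b≤a
reduced forms (-1, 0, -1) vs (1, 0, 1) ⇒ inequivalent

no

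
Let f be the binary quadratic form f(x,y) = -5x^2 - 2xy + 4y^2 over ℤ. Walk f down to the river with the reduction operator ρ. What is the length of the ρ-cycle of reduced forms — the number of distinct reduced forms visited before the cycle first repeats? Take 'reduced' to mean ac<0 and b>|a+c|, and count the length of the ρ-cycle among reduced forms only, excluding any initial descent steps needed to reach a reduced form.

D = 84, ⌊√D⌋ = 9
descent: ρ → (4,2,-5)  [lands on river]
river: ρ → (-5,8,1)
river: ρ → (1,8,-5)
river: ρ → (-5,2,4)
river: ρ → (4,6,-3)
river: ρ → (-3,6,4)
ρ-cycle length = 6 (tail of 1 descent step not counted)

6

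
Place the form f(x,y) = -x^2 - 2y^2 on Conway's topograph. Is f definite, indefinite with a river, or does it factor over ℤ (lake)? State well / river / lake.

D = b²−4ac = 0² − 4·(-1)·(-2) = -8
D < 0 ⇒ definite ⇒ every region one sign ⇒ single well

well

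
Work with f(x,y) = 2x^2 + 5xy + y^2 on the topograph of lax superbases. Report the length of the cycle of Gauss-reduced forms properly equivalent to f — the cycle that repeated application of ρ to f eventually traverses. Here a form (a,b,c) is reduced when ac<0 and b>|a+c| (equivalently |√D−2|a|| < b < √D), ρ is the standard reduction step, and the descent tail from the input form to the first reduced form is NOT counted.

D = 17, ⌊√D⌋ = 4
descent: ρ → (1,3,-2)  [lands on river]
river: ρ → (-2,1,2)
river: ρ → (2,3,-1)
river: ρ → (-1,3,2)
river: ρ → (2,1,-2)
river: ρ → (-2,3,1)
ρ-cycle length = 6 (tail of 1 descent step not counted)

6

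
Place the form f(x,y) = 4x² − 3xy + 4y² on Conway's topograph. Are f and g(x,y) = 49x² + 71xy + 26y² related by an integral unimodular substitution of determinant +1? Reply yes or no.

D₁ = -55, D₂ = -55
f: flip: (4,-3,4)→(4,3,4)
f: reduced (well bottom): (4,3,4) with a≤c, −a<b≤a
g: translate: b→-27 (≡71 mod 98), so (49,71,26)→(49,-27,4)
g: flip: (49,-27,4)→(4,27,49)
g: translate: b→3 (≡27 mod 8), so (4,27,49)→(4,3,4)
g: reduced (well bottom): (4,3,4) with a≤c, −a<b≤a
reduced forms (4, 3, 4) vs (4, 3, 4) ⇒ equivalent

yes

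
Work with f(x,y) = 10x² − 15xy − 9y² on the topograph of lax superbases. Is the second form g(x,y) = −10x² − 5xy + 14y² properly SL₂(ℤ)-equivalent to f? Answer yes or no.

D₁ = 585, D₂ = 585
river cycle of f (length 12): (-9, 15, 10), (10, 5, -14), (-14, 23, 1), (1, 23, -14), (-14, 5, 10), (10, 15, -9), (-9, 21, 4), (4, 19, -14), (-14, 9, 9), (9, 9, -14), … (2 more)
river cycle of g (length 12): (14, 5, -10), (-10, 15, 9), (9, 21, -4), (-4, 19, 14), (14, 9, -9), (-9, 9, 14), (14, 19, -4), (-4, 21, 9), (9, 15, -10), (-10, 5, 14), … (2 more)
cycles differ ⇒ inequivalent

no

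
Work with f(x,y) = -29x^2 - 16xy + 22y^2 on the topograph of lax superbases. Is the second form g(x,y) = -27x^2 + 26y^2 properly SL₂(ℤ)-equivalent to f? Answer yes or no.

D₁ = 2808, D₂ = 2808
river cycle of f (length 6): (22, 16, -29), (-29, 42, 9), (9, 48, -14), (-14, 36, 27), (27, 18, -23), (-23, 28, 22)
river cycle of g (length 2): (26, 52, -1), (-1, 52, 26)
cycles differ ⇒ inequivalent

no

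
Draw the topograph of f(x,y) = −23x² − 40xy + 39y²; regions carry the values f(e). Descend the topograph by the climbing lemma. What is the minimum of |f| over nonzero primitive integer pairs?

descent: ρ → (39,40,-23)  [lands on river]
river: ρ → (-23,52,27)
river: ρ → (27,56,-19)
river: ρ → (-19,58,24)
river: ρ → (24,38,-39)
river: ρ → (-39,40,23)
river: ρ → (23,52,-27)
river: ρ → (-27,56,19)
river: ρ → (19,58,-24)
river: ρ → (-24,38,39)
closes: descent 1, river 10
min |a| on river = 19

19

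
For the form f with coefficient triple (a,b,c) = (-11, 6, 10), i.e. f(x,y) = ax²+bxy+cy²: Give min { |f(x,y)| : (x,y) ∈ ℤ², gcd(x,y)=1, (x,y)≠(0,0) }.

river: ρ → (10,14,-7)
river: ρ → (-7,14,10)
river: ρ → (10,6,-11)
river: ρ → (-11,16,5)
river: ρ → (5,14,-14)
river: ρ → (-14,14,5)
river: ρ → (5,16,-11)
river: ρ → (-11,6,10)
closes: descent 0, river 8
min |a| on river = 5

5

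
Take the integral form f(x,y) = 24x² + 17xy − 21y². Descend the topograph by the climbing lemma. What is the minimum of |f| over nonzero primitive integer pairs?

river: ρ → (-21,25,20)
river: ρ → (20,15,-26)
river: ρ → (-26,37,9)
river: ρ → (9,35,-30)
river: ρ → (-30,25,14)
river: ρ → (14,31,-24)
river: ρ → (-24,17,21)
river: ρ → (21,25,-20)
river: ρ → (-20,15,26)
river: ρ → (26,37,-9)
river: ρ → (-9,35,30)
river: ρ → (30,25,-14)
river: ρ → (-14,31,24)
river: ρ → (24,17,-21)
closes: descent 0, river 14
min |a| on river = 9

9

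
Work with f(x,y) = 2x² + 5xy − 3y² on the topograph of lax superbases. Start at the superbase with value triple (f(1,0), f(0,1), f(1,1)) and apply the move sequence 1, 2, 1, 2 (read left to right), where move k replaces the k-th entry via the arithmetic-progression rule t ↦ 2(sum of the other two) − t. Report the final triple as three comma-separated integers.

start (2,-3,4) = (f(1,0),f(0,1),f(1,1))
replace slot 1: 2·((-3)+4) − 2 = 0 → (0,-3,4)
replace slot 2: 2·(0+4) − (-3) = 11 → (0,11,4)
replace slot 1: 2·(11+4) − 0 = 30 → (30,11,4)
replace slot 2: 2·(30+4) − 11 = 57 → (30,57,4)

30,57,4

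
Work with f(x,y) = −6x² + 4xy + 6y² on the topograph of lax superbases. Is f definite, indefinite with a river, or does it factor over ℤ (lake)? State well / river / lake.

D = b²−4ac = 4² − 4·(-6)·6 = 160
D > 0 non-square ⇒ indefinite ⇒ periodic river

river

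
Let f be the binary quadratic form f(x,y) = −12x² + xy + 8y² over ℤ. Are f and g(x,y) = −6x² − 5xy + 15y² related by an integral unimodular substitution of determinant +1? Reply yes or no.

D₁ = 385, D₂ = 385
river cycle of f (length 10): (8, 15, -5), (-5, 15, 8), (8, 17, -3), (-3, 19, 2), (2, 17, -12), (-12, 7, 7), (7, 7, -12), (-12, 17, 2), (2, 19, -3), (-3, 17, 8)
river cycle of g (length 12): (-6, 19, 1), (1, 19, -6), (-6, 17, 4), (4, 15, -10), (-10, 5, 9), (9, 13, -6), (-6, 11, 11), (11, 11, -6), (-6, 13, 9), (9, 5, -10), … (2 more)
cycles differ ⇒ inequivalent

no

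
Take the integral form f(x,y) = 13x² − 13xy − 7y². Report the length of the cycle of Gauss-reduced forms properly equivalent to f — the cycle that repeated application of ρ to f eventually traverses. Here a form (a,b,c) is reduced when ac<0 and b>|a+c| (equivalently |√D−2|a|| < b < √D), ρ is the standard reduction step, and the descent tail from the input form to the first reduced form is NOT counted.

D = 533, ⌊√D⌋ = 23
descent: ρ → (-7,13,13)  [lands on river]
river: ρ → (13,13,-7)
river: ρ → (-7,15,11)
river: ρ → (11,7,-11)
river: ρ → (-11,15,7)
river: ρ → (7,13,-13)
river: ρ → (-13,13,7)
river: ρ → (7,15,-11)
river: ρ → (-11,7,11)
river: ρ → (11,15,-7)
ρ-cycle length = 10 (tail of 1 descent step not counted)

10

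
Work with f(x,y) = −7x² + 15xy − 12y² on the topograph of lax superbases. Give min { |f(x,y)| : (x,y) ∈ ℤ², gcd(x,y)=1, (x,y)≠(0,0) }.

translate: b→-1 (≡-15 mod 14), so (7,-15,12)→(7,-1,4)
flip: (7,-1,4)→(4,1,7)
reduced (well bottom): (4,1,7) with a≤c, −a<b≤a
well minimum |f| = |-4| = 4 (negative-definite)

4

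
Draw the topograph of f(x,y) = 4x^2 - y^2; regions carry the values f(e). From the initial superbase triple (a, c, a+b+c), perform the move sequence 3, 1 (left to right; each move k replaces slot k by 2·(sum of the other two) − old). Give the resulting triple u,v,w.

start (4,-1,3) = (f(1,0),f(0,1),f(1,1))
replace slot 3: 2·(4+(-1)) − 3 = 3 → (4,-1,3)
replace slot 1: 2·((-1)+3) − 4 = 0 → (0,-1,3)

0,-1,3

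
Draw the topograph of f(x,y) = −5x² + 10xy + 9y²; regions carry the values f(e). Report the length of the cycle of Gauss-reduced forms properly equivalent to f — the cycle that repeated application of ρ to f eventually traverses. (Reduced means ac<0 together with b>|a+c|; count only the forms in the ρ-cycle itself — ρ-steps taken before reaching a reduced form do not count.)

D = 280, ⌊√D⌋ = 16
river: ρ → (9,8,-6)
river: ρ → (-6,16,1)
river: ρ → (1,16,-6)
river: ρ → (-6,8,9)
river: ρ → (9,10,-5)
river: ρ → (-5,10,9)
ρ-cycle length = 6 (tail of 0 descent steps not counted)

6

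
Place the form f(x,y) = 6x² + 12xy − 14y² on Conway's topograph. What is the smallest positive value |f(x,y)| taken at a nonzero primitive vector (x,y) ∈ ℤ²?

river: ρ → (-14,16,4)
river: ρ → (4,16,-14)
river: ρ → (-14,12,6)
river: ρ → (6,12,-14)
closes: descent 0, river 4
min |a| on river = 4

4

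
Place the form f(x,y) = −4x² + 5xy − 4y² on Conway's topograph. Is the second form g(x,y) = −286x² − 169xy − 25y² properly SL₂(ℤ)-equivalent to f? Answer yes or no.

D₁ = -39, D₂ = -39
f is negative-definite; reduce −f:
−f: translate: b→3 (≡-5 mod 8), so (4,-5,4)→(4,3,3)
−f: flip: (4,3,3)→(3,-3,4)
−f: translate: b→3 (≡-3 mod 6), so (3,-3,4)→(3,3,4)
−f: reduced (well bottom): (3,3,4) with a≤c, −a<b≤a
flip sign back: reduced form of f is (-3,-3,-4)
g is negative-definite; reduce −g:
−g: flip: (286,169,25)→(25,-169,286)
−g: translate: b→-19 (≡-169 mod 50), so (25,-169,286)→(25,-19,4)
−g: flip: (25,-19,4)→(4,19,25)
−g: translate: b→3 (≡19 mod 8), so (4,19,25)→(4,3,3)
−g: flip: (4,3,3)→(3,-3,4)
−g: translate: b→3 (≡-3 mod 6), so (3,-3,4)→(3,3,4)
−g: reduced (well bottom): (3,3,4) with a≤c, −a<b≤a
flip sign back: reduced form of g is (-3,-3,-4)
reduced forms (-3, -3, -4) vs (-3, -3, -4) ⇒ equivalent

yes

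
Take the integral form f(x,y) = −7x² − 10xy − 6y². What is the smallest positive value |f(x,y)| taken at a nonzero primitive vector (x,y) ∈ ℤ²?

translate: b→-4 (≡10 mod 14), so (7,10,6)→(7,-4,3)
flip: (7,-4,3)→(3,4,7)
translate: b→-2 (≡4 mod 6), so (3,4,7)→(3,-2,6)
reduced (well bottom): (3,-2,6) with a≤c, −a<b≤a
well minimum |f| = |-3| = 3 (negative-definite)

3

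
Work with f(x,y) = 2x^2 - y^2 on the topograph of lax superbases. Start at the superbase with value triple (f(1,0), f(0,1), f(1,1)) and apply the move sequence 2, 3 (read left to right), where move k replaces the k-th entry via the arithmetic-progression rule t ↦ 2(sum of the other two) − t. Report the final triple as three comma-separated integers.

start (2,-1,1) = (f(1,0),f(0,1),f(1,1))
replace slot 2: 2·(2+1) − (-1) = 7 → (2,7,1)
replace slot 3: 2·(2+7) − 1 = 17 → (2,7,17)

2,7,17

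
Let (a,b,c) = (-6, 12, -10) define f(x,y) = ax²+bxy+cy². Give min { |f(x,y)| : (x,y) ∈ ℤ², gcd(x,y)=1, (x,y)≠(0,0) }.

translate: b→0 (≡-12 mod 12), so (6,-12,10)→(6,0,4)
flip: (6,0,4)→(4,0,6)
reduced (well bottom): (4,0,6) with a≤c, −a<b≤a
well minimum |f| = |-4| = 4 (negative-definite)

4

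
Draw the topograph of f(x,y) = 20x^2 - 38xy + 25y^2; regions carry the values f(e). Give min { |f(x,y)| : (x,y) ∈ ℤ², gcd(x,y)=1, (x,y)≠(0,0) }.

translate: b→2 (≡-38 mod 40), so (20,-38,25)→(20,2,7)
flip: (20,2,7)→(7,-2,20)
reduced (well bottom): (7,-2,20) with a≤c, −a<b≤a
well minimum = a = 7

7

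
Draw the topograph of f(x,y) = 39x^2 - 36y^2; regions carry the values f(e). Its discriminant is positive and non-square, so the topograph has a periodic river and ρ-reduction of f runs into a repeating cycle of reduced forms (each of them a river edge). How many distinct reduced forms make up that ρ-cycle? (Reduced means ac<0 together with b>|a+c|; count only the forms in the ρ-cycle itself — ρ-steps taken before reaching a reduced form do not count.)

D = 5616, ⌊√D⌋ = 74
descent: ρ → (-36,72,3)  [lands on river]
river: ρ → (3,72,-36)
ρ-cycle length = 2 (tail of 1 descent step not counted)

2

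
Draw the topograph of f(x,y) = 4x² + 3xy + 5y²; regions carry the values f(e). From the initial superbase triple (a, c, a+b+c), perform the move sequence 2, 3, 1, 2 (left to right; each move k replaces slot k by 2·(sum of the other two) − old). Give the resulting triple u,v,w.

start (4,5,12) = (f(1,0),f(0,1),f(1,1))
replace slot 2: 2·(4+12) − 5 = 27 → (4,27,12)
replace slot 3: 2·(4+27) − 12 = 50 → (4,27,50)
replace slot 1: 2·(27+50) − 4 = 150 → (150,27,50)
replace slot 2: 2·(150+50) − 27 = 373 → (150,373,50)

150,373,50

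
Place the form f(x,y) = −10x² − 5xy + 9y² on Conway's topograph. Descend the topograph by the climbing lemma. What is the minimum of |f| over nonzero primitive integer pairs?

descent: ρ → (9,5,-10)  [lands on river]
river: ρ → (-10,15,4)
river: ρ → (4,17,-6)
river: ρ → (-6,19,1)
river: ρ → (1,19,-6)
river: ρ → (-6,17,4)
river: ρ → (4,15,-10)
river: ρ → (-10,5,9)
river: ρ → (9,13,-6)
river: ρ → (-6,11,11)
river: ρ → (11,11,-6)
river: ρ → (-6,13,9)
closes: descent 1, river 12
min |a| on river = 1

1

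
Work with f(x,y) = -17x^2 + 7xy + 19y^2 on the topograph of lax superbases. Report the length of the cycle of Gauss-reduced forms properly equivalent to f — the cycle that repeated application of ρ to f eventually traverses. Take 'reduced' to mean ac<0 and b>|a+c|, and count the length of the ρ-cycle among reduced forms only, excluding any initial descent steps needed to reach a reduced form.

D = 1341, ⌊√D⌋ = 36
river: ρ → (19,31,-5)
river: ρ → (-5,29,25)
river: ρ → (25,21,-9)
river: ρ → (-9,33,7)
river: ρ → (7,23,-29)
river: ρ → (-29,35,1)
river: ρ → (1,35,-29)
river: ρ → (-29,23,7)
river: ρ → (7,33,-9)
river: ρ → (-9,21,25)
river: ρ → (25,29,-5)
river: ρ → (-5,31,19)
river: ρ → (19,7,-17)
river: ρ → (-17,27,9)
river: ρ → (9,27,-17)
river: ρ → (-17,7,19)
ρ-cycle length = 16 (tail of 0 descent steps not counted)

16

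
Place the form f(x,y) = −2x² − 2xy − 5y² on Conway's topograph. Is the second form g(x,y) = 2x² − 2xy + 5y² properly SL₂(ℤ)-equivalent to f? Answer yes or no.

D₁ = -36, D₂ = -36
f is negative-definite; reduce −f:
−f: reduced (well bottom): (2,2,5) with a≤c, −a<b≤a
flip sign back: reduced form of f is (-2,-2,-5)
g: translate: b→2 (≡-2 mod 4), so (2,-2,5)→(2,2,5)
g: reduced (well bottom): (2,2,5) with a≤c, −a<b≤a
reduced forms (-2, -2, -5) vs (2, 2, 5) ⇒ inequivalent

no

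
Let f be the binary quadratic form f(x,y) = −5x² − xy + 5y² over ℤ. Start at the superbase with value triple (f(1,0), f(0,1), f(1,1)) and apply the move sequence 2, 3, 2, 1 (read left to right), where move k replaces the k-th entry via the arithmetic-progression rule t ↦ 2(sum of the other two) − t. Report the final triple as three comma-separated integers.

start (-5,5,-1) = (f(1,0),f(0,1),f(1,1))
replace slot 2: 2·((-5)+(-1)) − 5 = -17 → (-5,-17,-1)
replace slot 3: 2·((-5)+(-17)) − (-1) = -43 → (-5,-17,-43)
replace slot 2: 2·((-5)+(-43)) − (-17) = -79 → (-5,-79,-43)
replace slot 1: 2·((-79)+(-43)) − (-5) = -239 → (-239,-79,-43)

-239,-79,-43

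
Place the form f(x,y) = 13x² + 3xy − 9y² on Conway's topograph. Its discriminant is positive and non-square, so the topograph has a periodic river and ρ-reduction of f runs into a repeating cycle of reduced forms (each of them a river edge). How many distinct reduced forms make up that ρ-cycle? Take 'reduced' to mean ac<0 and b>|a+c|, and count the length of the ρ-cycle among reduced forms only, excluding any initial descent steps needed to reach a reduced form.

D = 477, ⌊√D⌋ = 21
descent: ρ → (-9,15,7)  [lands on river]
river: ρ → (7,13,-11)
river: ρ → (-11,9,9)
river: ρ → (9,9,-11)
river: ρ → (-11,13,7)
river: ρ → (7,15,-9)
river: ρ → (-9,21,1)
river: ρ → (1,21,-9)
ρ-cycle length = 8 (tail of 1 descent step not counted)

8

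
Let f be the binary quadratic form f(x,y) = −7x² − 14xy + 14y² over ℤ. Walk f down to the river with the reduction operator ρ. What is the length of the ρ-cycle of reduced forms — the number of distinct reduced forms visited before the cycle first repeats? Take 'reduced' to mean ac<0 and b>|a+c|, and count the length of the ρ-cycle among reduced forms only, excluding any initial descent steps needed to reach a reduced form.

D = 588, ⌊√D⌋ = 24
descent: ρ → (14,14,-7)  [lands on river]
river: ρ → (-7,14,14)
ρ-cycle length = 2 (tail of 1 descent step not counted)

2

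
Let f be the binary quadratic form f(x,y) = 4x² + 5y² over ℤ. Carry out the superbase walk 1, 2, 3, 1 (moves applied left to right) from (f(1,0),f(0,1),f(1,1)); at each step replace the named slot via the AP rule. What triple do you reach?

start (4,5,9) = (f(1,0),f(0,1),f(1,1))
replace slot 1: 2·(5+9) − 4 = 24 → (24,5,9)
replace slot 2: 2·(24+9) − 5 = 61 → (24,61,9)
replace slot 3: 2·(24+61) − 9 = 161 → (24,61,161)
replace slot 1: 2·(61+161) − 24 = 420 → (420,61,161)

420,61,161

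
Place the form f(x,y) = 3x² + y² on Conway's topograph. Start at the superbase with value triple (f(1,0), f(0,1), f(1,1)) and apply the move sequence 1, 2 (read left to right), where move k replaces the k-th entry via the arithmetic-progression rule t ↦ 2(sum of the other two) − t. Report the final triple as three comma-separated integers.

start (3,1,4) = (f(1,0),f(0,1),f(1,1))
replace slot 1: 2·(1+4) − 3 = 7 → (7,1,4)
replace slot 2: 2·(7+4) − 1 = 21 → (7,21,4)

7,21,4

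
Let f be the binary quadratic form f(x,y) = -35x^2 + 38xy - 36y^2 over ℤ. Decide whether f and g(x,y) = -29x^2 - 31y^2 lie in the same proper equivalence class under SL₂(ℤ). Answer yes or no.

D₁ = -3596, D₂ = -3596
f is negative-definite; reduce −f:
−f: translate: b→32 (≡-38 mod 70), so (35,-38,36)→(35,32,33)
−f: flip: (35,32,33)→(33,-32,35)
−f: reduced (well bottom): (33,-32,35) with a≤c, −a<b≤a
flip sign back: reduced form of f is (-33,32,-35)
g is negative-definite; reduce −g:
−g: reduced (well bottom): (29,0,31) with a≤c, −a<b≤a
flip sign back: reduced form of g is (-29,0,-31)
reduced forms (-33, 32, -35) vs (-29, 0, -31) ⇒ inequivalent

no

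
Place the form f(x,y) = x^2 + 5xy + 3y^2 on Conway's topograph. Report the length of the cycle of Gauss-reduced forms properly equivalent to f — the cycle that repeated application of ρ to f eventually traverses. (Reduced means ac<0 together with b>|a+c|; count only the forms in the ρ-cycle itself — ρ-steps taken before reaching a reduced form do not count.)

D = 13, ⌊√D⌋ = 3
descent: ρ → (3,1,-1)
descent: ρ → (-1,3,1)  [lands on river]
river: ρ → (1,3,-1)
ρ-cycle length = 2 (tail of 2 descent steps not counted)

2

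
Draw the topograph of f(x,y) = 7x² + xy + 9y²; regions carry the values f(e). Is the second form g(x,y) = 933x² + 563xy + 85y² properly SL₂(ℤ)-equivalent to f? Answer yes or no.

D₁ = -251, D₂ = -251
f: reduced (well bottom): (7,1,9) with a≤c, −a<b≤a
g: flip: (933,563,85)→(85,-563,933)
g: translate: b→-53 (≡-563 mod 170), so (85,-563,933)→(85,-53,9)
g: flip: (85,-53,9)→(9,53,85)
g: translate: b→-1 (≡53 mod 18), so (9,53,85)→(9,-1,7)
g: flip: (9,-1,7)→(7,1,9)
g: reduced (well bottom): (7,1,9) with a≤c, −a<b≤a
reduced forms (7, 1, 9) vs (7, 1, 9) ⇒ equivalent

yes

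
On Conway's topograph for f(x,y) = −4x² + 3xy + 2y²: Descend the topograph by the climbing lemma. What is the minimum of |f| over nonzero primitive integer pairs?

river: ρ → (2,5,-2)
river: ρ → (-2,3,4)
river: ρ → (4,5,-1)
river: ρ → (-1,5,4)
river: ρ → (4,3,-2)
river: ρ → (-2,5,2)
river: ρ → (2,3,-4)
river: ρ → (-4,5,1)
river: ρ → (1,5,-4)
river: ρ → (-4,3,2)
closes: descent 0, river 10
min |a| on river = 1

1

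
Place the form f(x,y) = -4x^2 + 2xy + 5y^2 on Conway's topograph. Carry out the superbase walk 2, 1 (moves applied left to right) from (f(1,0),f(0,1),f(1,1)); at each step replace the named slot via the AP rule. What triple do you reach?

start (-4,5,3) = (f(1,0),f(0,1),f(1,1))
replace slot 2: 2·((-4)+3) − 5 = -7 → (-4,-7,3)
replace slot 1: 2·((-7)+3) − (-4) = -4 → (-4,-7,3)

-4,-7,3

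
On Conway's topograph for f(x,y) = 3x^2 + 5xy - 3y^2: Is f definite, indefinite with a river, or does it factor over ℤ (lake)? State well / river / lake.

D = b²−4ac = 5² − 4·3·(-3) = 61
D > 0 non-square ⇒ indefinite ⇒ periodic river

river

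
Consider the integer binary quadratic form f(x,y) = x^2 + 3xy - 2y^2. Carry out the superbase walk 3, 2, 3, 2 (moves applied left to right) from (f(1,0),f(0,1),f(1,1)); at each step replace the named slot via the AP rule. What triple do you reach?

start (1,-2,2) = (f(1,0),f(0,1),f(1,1))
replace slot 3: 2·(1+(-2)) − 2 = -4 → (1,-2,-4)
replace slot 2: 2·(1+(-4)) − (-2) = -4 → (1,-4,-4)
replace slot 3: 2·(1+(-4)) − (-4) = -2 → (1,-4,-2)
replace slot 2: 2·(1+(-2)) − (-4) = 2 → (1,2,-2)

1,2,-2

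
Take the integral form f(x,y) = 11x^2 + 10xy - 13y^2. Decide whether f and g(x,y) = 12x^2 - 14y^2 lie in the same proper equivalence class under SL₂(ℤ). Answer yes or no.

D₁ = 672, D₂ = 672
river cycle of f (length 6): (-13, 16, 8), (8, 16, -13), (-13, 10, 11), (11, 12, -12), (-12, 12, 11), (11, 10, -13)
river cycle of g (length 2): (12, 24, -2), (-2, 24, 12)
cycles differ ⇒ inequivalent

no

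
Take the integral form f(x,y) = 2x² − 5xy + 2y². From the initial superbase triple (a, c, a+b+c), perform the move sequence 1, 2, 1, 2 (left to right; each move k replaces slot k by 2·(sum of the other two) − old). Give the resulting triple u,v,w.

start (2,2,-1) = (f(1,0),f(0,1),f(1,1))
replace slot 1: 2·(2+(-1)) − 2 = 0 → (0,2,-1)
replace slot 2: 2·(0+(-1)) − 2 = -4 → (0,-4,-1)
replace slot 1: 2·((-4)+(-1)) − 0 = -10 → (-10,-4,-1)
replace slot 2: 2·((-10)+(-1)) − (-4) = -18 → (-10,-18,-1)

-10,-18,-1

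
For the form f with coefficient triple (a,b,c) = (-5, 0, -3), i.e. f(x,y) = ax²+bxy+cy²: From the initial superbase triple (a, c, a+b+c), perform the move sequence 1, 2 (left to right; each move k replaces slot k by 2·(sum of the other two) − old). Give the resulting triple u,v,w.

start (-5,-3,-8) = (f(1,0),f(0,1),f(1,1))
replace slot 1: 2·((-3)+(-8)) − (-5) = -17 → (-17,-3,-8)
replace slot 2: 2·((-17)+(-8)) − (-3) = -47 → (-17,-47,-8)

-17,-47,-8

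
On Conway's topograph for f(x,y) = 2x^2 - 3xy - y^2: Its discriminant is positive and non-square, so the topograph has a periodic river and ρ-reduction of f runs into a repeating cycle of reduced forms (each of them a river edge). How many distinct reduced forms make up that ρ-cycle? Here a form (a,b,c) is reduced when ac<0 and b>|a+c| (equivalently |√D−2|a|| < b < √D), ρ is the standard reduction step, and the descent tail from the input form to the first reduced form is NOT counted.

D = 17, ⌊√D⌋ = 4
descent: ρ → (-1,3,2)  [lands on river]
river: ρ → (2,1,-2)
river: ρ → (-2,3,1)
river: ρ → (1,3,-2)
river: ρ → (-2,1,2)
river: ρ → (2,3,-1)
ρ-cycle length = 6 (tail of 1 descent step not counted)

6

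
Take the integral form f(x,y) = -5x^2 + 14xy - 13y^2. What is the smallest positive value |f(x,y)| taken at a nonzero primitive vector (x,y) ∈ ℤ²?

translate: b→-4 (≡-14 mod 10), so (5,-14,13)→(5,-4,4)
flip: (5,-4,4)→(4,4,5)
reduced (well bottom): (4,4,5) with a≤c, −a<b≤a
well minimum |f| = |-4| = 4 (negative-definite)

4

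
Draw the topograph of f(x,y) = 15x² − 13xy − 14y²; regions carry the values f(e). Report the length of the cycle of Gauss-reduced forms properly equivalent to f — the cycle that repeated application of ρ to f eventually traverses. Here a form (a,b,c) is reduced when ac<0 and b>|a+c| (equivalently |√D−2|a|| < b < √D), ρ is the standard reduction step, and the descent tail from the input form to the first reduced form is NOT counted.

D = 1009, ⌊√D⌋ = 31
descent: ρ → (-14,13,15)  [lands on river]
river: ρ → (15,17,-12)
river: ρ → (-12,31,1)
river: ρ → (1,31,-12)
river: ρ → (-12,17,15)
river: ρ → (15,13,-14)
river: ρ → (-14,15,14)
river: ρ → (14,13,-15)
river: ρ → (-15,17,12)
river: ρ → (12,31,-1)
river: ρ → (-1,31,12)
river: ρ → (12,17,-15)
river: ρ → (-15,13,14)
river: ρ → (14,15,-14)
ρ-cycle length = 14 (tail of 1 descent step not counted)

14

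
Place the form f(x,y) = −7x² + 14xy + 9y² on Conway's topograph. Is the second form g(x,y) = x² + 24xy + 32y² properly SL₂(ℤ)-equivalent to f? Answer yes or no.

D₁ = 448, D₂ = 448
river cycle of f (length 6): (9, 4, -12), (-12, 20, 1), (1, 20, -12), (-12, 4, 9), (9, 14, -7), (-7, 14, 9)
river cycle of g (length 6): (1, 20, -12), (-12, 4, 9), (9, 14, -7), (-7, 14, 9), (9, 4, -12), (-12, 20, 1)
cycles coincide ⇒ equivalent

yes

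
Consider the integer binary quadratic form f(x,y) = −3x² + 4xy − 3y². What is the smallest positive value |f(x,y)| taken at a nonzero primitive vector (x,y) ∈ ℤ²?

translate: b→2 (≡-4 mod 6), so (3,-4,3)→(3,2,2)
flip: (3,2,2)→(2,-2,3)
translate: b→2 (≡-2 mod 4), so (2,-2,3)→(2,2,3)
reduced (well bottom): (2,2,3) with a≤c, −a<b≤a
well minimum |f| = |-2| = 2 (negative-definite)

2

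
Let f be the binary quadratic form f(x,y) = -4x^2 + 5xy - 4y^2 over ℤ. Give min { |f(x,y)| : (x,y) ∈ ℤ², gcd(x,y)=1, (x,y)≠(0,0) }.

translate: b→3 (≡-5 mod 8), so (4,-5,4)→(4,3,3)
flip: (4,3,3)→(3,-3,4)
translate: b→3 (≡-3 mod 6), so (3,-3,4)→(3,3,4)
reduced (well bottom): (3,3,4) with a≤c, −a<b≤a
well minimum |f| = |-3| = 3 (negative-definite)

3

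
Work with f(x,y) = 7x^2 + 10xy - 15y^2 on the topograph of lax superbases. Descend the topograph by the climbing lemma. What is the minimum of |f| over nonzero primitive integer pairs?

river: ρ → (-15,20,2)
river: ρ → (2,20,-15)
river: ρ → (-15,10,7)
river: ρ → (7,18,-7)
river: ρ → (-7,10,15)
river: ρ → (15,20,-2)
river: ρ → (-2,20,15)
river: ρ → (15,10,-7)
river: ρ → (-7,18,7)
river: ρ → (7,10,-15)
closes: descent 0, river 10
min |a| on river = 2

2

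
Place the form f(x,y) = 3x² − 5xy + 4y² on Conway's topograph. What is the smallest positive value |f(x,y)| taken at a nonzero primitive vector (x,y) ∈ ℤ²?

translate: b→1 (≡-5 mod 6), so (3,-5,4)→(3,1,2)
flip: (3,1,2)→(2,-1,3)
reduced (well bottom): (2,-1,3) with a≤c, −a<b≤a
well minimum = a = 2

2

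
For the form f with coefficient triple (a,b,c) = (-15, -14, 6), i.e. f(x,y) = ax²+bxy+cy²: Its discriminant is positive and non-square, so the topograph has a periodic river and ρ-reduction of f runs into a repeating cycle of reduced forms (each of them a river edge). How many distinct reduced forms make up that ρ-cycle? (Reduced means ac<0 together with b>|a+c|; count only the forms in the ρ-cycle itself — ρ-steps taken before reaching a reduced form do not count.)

D = 556, ⌊√D⌋ = 23
descent: ρ → (6,14,-15)  [lands on river]
river: ρ → (-15,16,5)
river: ρ → (5,14,-18)
river: ρ → (-18,22,1)
river: ρ → (1,22,-18)
river: ρ → (-18,14,5)
river: ρ → (5,16,-15)
river: ρ → (-15,14,6)
river: ρ → (6,22,-3)
river: ρ → (-3,20,13)
river: ρ → (13,6,-10)
river: ρ → (-10,14,9)
river: ρ → (9,22,-2)
river: ρ → (-2,22,9)
river: ρ → (9,14,-10)
river: ρ → (-10,6,13)
river: ρ → (13,20,-3)
river: ρ → (-3,22,6)
ρ-cycle length = 18 (tail of 1 descent step not counted)

18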